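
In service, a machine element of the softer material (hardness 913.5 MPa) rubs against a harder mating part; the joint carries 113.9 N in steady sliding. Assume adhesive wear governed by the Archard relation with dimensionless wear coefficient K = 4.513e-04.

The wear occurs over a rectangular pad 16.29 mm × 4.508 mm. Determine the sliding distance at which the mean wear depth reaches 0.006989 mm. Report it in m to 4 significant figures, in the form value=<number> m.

The intermediates are shown rounded. All arithmetic holds full precision; one last rounding: 4 significant figures.
Convert: Hardness H = 913.5 MPa = 9.135e+08 Pa.
Convert: Pad sides 16.29 mm × 4.508 mm = 0.01629 m × 0.004508 m. Contact area A = 0.01629 m × 0.004508 m = 7.344e-05 m².
Convert: Depth limit h_lim = 0.006989 mm = 6.989e-06 m.
In SI base units: W = 113.9 N, H = 9.135e+08 Pa, K = 4.513e-04.
Volume at the limit: V_lim = h_lim·A = 6.989e-06 · 7.344e-05 = 5.132e-10 m³.
Thus life L = V_lim·H/(K·W) = 5.132e-10 · 9.135e+08 / (4.513e-04 · 113.9) = 9.121 m.

value=9.121 m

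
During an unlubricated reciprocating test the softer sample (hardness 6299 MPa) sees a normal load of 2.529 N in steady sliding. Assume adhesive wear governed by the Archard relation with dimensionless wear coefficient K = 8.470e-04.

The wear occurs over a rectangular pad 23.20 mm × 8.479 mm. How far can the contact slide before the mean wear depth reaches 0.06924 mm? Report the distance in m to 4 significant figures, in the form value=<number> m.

Intermediate values are printed rounded; each operation maintains full precision. Rounded just once to four significant figures.
Hardness H = 6299 MPa = 6.299e+09 Pa.
Pad sides 23.20 mm × 8.479 mm = 0.02320 m × 0.008479 m. Contact area A = 0.02320 m × 0.008479 m = 1.967e-04 m².
Depth limit h_lim = 0.06924 mm = 6.924e-05 m.
Expressed in SI base units: W = 2.529 N, H = 6.299e+09 Pa, K = 8.470e-04.
Limit volume V_lim = h_lim·A = 6.924e-05 · 1.967e-04 = 1.362e-08 m³.
Sliding life L = V_lim·H/(K·W) = 1.362e-08 · 6.299e+09 / (8.470e-04 · 2.529) = 4.005e+04 m.

value=4.005e+04 m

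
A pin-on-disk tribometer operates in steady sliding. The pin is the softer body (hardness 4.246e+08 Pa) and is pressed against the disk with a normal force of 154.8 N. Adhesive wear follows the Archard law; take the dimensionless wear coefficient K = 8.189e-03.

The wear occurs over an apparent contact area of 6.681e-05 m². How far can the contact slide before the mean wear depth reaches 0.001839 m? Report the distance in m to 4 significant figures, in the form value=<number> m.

value=41.15 m

The intermediates appear rounded. All arithmetic carries full precision; rounded once at the end: 4 significant figures.
SI base units throughout: W = 154.8 N, H = 4.246e+08 Pa, K = 8.189e-03.
Allowed volume V_lim = h_lim·A = 0.001839 · 6.681e-05 = 1.229e-07 m³.
So the life L = V_lim·H/(K·W) = 1.229e-07 · 4.246e+08 / (8.189e-03 · 154.8) = 41.15 m.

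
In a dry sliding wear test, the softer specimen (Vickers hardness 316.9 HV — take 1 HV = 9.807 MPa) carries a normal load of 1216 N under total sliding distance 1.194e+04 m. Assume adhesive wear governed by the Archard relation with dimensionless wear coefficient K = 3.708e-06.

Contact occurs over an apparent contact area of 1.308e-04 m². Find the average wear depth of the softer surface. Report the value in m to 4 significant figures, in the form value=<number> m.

The intermediates are shown rounded; all arithmetic carries full float precision — one final rounding, at four significant figures.
Hardness H = 316.9 HV × 9.807 MPa/HV = 3108 MPa = 3.108e+09 Pa.
As SI base values: W = 1216 N, H = 3.108e+09 Pa, K = 3.708e-06.
Archard relation: V = K·W·L/H = 3.708e-06 · 1216 · 1.194e+04 / 3.108e+09 = 1.732e-08 m³.
Average depth h = V/A = 1.732e-08 / 1.308e-04 = 1.324e-04 m.

value=1.324e-04 m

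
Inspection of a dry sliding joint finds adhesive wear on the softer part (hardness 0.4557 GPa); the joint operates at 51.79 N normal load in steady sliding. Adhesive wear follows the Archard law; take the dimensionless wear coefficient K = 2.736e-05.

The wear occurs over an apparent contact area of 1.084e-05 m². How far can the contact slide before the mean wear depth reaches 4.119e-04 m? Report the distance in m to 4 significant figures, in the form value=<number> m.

value=1436 m

Printed values are rounded. All working math maintains exact precision — a lone final rounding: four significant figures.
Hardness H = 0.4557 GPa = 4.557e+08 Pa.
Collected in SI base units: W = 51.79 N, H = 4.557e+08 Pa, K = 2.736e-05.
Limit volume V_lim = h_lim·A = 4.119e-04 · 1.084e-05 = 4.465e-09 m³.
Life L = V_lim·H/(K·W) = 4.465e-09 · 4.557e+08 / (2.736e-05 · 51.79) = 1436 m.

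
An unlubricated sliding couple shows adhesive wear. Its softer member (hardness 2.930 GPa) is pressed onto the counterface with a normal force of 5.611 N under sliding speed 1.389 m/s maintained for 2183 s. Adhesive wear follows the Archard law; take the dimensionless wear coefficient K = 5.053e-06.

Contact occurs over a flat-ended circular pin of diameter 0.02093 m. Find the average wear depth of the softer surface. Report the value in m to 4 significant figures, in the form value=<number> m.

value=8.528e-08 m

The algebra holds exact precision, and the intermediates are shown rounded, and a single final rounding: four significant figures.
Total distance L = v·t = 1.389 m/s × 2183 s = 3032 m.
Hardness H = 2.930 GPa = 2.930e+09 Pa.
Contact area A = π·d²/4 = π·(0.02093 m)²/4 = 3.441e-04 m².
As SI base values: W = 5.611 N, H = 2.930e+09 Pa, K = 5.053e-06.
Volume removed: V = K·W·L/H = 5.053e-06 · 5.611 · 3032 / 2.930e+09 = 2.934e-11 m³.
Average depth h = V/A = 2.934e-11 / 3.441e-04 = 8.528e-08 m.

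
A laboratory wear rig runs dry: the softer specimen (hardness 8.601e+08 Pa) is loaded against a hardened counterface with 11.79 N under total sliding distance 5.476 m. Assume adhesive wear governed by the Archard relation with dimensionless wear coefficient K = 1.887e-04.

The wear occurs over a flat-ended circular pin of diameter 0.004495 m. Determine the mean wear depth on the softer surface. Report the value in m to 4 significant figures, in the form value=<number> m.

value=8.926e-07 m

Printed values are rounded — every step holds full precision. Rounded just once, at four significant digits.
Convert: Contact area A = π·d²/4 = π·(0.004495 m)²/4 = 1.587e-05 m².
In SI base units, W = 11.79 N, H = 8.601e+08 Pa, K = 1.887e-04.
By Archard's law, V = K·W·L/H = 1.887e-04 · 11.79 · 5.476 / 8.601e+08 = 1.416e-11 m³.
Mean wear depth h = V/A = 1.416e-11 / 1.587e-05 = 8.926e-07 m.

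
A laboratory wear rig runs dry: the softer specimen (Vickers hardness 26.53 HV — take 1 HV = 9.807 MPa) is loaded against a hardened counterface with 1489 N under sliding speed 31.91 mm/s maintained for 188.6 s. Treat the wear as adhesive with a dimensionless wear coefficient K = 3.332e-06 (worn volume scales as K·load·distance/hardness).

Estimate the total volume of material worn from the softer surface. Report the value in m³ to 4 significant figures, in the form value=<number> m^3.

value=1.148e-10 m^3

Every step runs at full float precision — intermediates appear rounded; rounded once at the end: four significant figures.
Sliding speed v = 31.91 mm/s = 0.03191 m/s. The distance L = v·t = 0.03191 m/s × 188.6 s = 6.018 m.
Hardness H = 26.53 HV × 9.807 MPa/HV = 260.2 MPa = 2.602e+08 Pa.
In SI base units: W = 1489 N, H = 2.602e+08 Pa, K = 3.332e-06.
By Archard's law, V = K·W·L/H = 3.332e-06 · 1489 · 6.018 / 2.602e+08 = 1.148e-10 m³.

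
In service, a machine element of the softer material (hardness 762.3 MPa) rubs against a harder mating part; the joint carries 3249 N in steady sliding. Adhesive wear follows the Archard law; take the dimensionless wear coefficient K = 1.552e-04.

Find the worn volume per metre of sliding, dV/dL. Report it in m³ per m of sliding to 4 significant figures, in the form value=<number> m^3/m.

Displayed values are rounded — the algebra carries exact precision — one final rounding: 4 significant digits.
Convert: Hardness H = 762.3 MPa = 7.623e+08 Pa.
In SI base units: W = 3249 N, H = 7.623e+08 Pa, K = 1.552e-04.
Wear rate dV/dL = K·W/H, per unit distance: 1.552e-04 · 3249 / 7.623e+08 = 6.615e-10 m³/m.

value=6.615e-10 m^3/m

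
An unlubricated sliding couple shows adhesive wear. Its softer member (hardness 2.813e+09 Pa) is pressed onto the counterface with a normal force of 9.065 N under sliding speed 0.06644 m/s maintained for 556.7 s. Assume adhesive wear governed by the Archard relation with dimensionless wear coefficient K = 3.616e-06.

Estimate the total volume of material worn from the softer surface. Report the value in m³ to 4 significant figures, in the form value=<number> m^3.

The algebra keeps full precision; quoted intermediates are rounded. Rounded once at the end: 4 significant figures.
Distance covered L = v·t = 0.06644 m/s × 556.7 s = 36.99 m.
In SI base units, W = 9.065 N, H = 2.813e+09 Pa, K = 3.616e-06.
The Archard volume V = K·W·L/H = 3.616e-06 · 9.065 · 36.99 / 2.813e+09 = 4.310e-13 m³.

value=4.310e-13 m^3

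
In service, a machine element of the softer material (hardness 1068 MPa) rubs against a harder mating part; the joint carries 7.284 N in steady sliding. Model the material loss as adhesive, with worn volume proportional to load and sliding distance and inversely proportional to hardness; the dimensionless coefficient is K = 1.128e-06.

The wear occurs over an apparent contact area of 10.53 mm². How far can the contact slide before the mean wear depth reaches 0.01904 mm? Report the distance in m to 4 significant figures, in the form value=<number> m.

The algebra carries exact precision — shown intermediates are rounded, and one final rounding to four significant digits.
Convert: Hardness H = 1068 MPa = 1.068e+09 Pa.
Convert: Contact area A = 10.53 mm² = 1.053e-05 m².
Convert: Depth limit h_lim = 0.01904 mm = 1.904e-05 m.
Restated in SI base units: W = 7.284 N, H = 1.068e+09 Pa, K = 1.128e-06.
Wearable volume V_lim = h_lim·A = 1.904e-05 · 1.053e-05 = 2.005e-10 m³.
Life L = V_lim·H/(K·W) = 2.005e-10 · 1.068e+09 / (1.128e-06 · 7.284) = 2.606e+04 m.

value=2.606e+04 m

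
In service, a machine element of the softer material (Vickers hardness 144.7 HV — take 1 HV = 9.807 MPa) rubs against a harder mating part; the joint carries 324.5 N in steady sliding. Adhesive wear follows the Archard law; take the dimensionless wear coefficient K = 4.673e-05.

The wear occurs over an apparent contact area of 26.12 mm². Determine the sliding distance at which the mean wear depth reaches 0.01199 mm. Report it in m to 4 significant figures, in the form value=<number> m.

Printed values are rounded. All working math carries exact precision. Rounded just once to 4 significant figures.
Hardness H = 144.7 HV × 9.807 MPa/HV = 1419 MPa = 1.419e+09 Pa.
Contact area A = 26.12 mm² = 2.612e-05 m².
Depth limit h_lim = 0.01199 mm = 1.199e-05 m.
In SI base units: W = 324.5 N, H = 1.419e+09 Pa, K = 4.673e-05.
Limit volume V_lim = h_lim·A = 1.199e-05 · 2.612e-05 = 3.132e-10 m³.
So the life L = V_lim·H/(K·W) = 3.132e-10 · 1.419e+09 / (4.673e-05 · 324.5) = 29.31 m.

value=29.31 m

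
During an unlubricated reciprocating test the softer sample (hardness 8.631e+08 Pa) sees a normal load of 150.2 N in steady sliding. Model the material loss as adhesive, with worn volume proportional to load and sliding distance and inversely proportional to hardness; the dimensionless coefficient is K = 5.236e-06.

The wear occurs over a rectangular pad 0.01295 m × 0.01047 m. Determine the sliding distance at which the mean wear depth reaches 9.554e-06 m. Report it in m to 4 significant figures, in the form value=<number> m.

Intermediates are printed rounded — every step runs at exact precision. Rounded once at the end, at 4 significant figures.
Convert: Contact area A = 0.01295 m × 0.01047 m = 1.356e-04 m².
In SI base units, W = 150.2 N, H = 8.631e+08 Pa, K = 5.236e-06.
Wearable volume V_lim = h_lim·A = 9.554e-06 · 1.356e-04 = 1.295e-09 m³.
Thus life L = V_lim·H/(K·W) = 1.295e-09 · 8.631e+08 / (5.236e-06 · 150.2) = 1422 m.

value=1422 m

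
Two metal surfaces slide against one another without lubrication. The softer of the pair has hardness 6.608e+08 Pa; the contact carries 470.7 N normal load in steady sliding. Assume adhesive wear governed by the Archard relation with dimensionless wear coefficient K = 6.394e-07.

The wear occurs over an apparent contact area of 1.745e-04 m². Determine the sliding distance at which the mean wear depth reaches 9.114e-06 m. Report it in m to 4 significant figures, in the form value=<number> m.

value=3492 m

Quoted intermediates are rounded; all working math runs at full float precision, and one final rounding: 4 significant figures.
Working in SI base units: W = 470.7 N, H = 6.608e+08 Pa, K = 6.394e-07.
Allowed volume V_lim = h_lim·A = 9.114e-06 · 1.745e-04 = 1.590e-09 m³.
So the life L = V_lim·H/(K·W) = 1.590e-09 · 6.608e+08 / (6.394e-07 · 470.7) = 3492 m.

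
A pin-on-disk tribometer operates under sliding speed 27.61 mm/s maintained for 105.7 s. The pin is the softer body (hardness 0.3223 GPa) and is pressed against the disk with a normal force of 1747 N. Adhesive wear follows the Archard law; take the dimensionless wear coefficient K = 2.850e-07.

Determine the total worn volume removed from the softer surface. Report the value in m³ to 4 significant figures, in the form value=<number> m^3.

value=4.508e-12 m^3

Intermediates appear rounded. All arithmetic keeps full float precision; one final rounding, at four significant digits.
Sliding speed v = 27.61 mm/s = 0.02761 m/s. Sliding distance L = v·t = 0.02761 m/s × 105.7 s = 2.918 m.
Hardness H = 0.3223 GPa = 3.223e+08 Pa.
Expressed in SI base units: W = 1747 N, H = 3.223e+08 Pa, K = 2.850e-07.
Apply Archard: V = K·W·L/H = 2.850e-07 · 1747 · 2.918 / 3.223e+08 = 4.508e-12 m³.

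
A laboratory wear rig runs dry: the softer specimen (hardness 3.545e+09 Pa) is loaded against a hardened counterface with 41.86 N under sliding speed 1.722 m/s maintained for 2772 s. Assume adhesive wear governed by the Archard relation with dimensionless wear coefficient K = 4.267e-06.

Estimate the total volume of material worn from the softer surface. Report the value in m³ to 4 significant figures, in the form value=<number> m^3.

All working math keeps full precision; intermediate values appear rounded; a single final rounding: 4 significant figures.
Sliding distance L = v·t = 1.722 m/s × 2772 s = 4773 m.
Restated in SI base units: W = 41.86 N, H = 3.545e+09 Pa, K = 4.267e-06.
Apply Archard: V = K·W·L/H = 4.267e-06 · 41.86 · 4773 / 3.545e+09 = 2.405e-10 m³.

value=2.405e-10 m^3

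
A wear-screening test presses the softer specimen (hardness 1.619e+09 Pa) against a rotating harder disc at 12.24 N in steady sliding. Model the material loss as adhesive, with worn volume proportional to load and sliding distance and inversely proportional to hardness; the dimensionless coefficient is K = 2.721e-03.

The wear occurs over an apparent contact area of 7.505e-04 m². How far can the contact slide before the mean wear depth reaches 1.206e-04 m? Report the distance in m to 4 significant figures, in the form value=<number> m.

value=4400 m

The computation keeps full float precision — quoted intermediates are rounded — a single final rounding, at four significant digits.
Restated in SI base units: W = 12.24 N, H = 1.619e+09 Pa, K = 2.721e-03.
Wearable volume V_lim = h_lim·A = 1.206e-04 · 7.505e-04 = 9.051e-08 m³.
Sliding life L = V_lim·H/(K·W) = 9.051e-08 · 1.619e+09 / (2.721e-03 · 12.24) = 4400 m.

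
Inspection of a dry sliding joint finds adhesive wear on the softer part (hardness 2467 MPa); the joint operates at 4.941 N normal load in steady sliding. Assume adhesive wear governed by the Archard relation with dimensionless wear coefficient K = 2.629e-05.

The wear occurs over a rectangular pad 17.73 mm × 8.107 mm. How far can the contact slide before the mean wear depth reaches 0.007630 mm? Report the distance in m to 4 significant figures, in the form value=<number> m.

value=2.083e+04 m

The computation runs at full precision; intermediate values are printed rounded, and one last rounding to 4 significant figures.
Convert: Hardness H = 2467 MPa = 2.467e+09 Pa.
Convert: Pad sides 17.73 mm × 8.107 mm = 0.01773 m × 0.008107 m. Contact area A = 0.01773 m × 0.008107 m = 1.437e-04 m².
Convert: Depth limit h_lim = 0.007630 mm = 7.630e-06 m.
In SI base units, W = 4.941 N, H = 2.467e+09 Pa, K = 2.629e-05.
Wearable volume V_lim = h_lim·A = 7.630e-06 · 1.437e-04 = 1.097e-09 m³.
Sliding life L = V_lim·H/(K·W) = 1.097e-09 · 2.467e+09 / (2.629e-05 · 4.941) = 2.083e+04 m.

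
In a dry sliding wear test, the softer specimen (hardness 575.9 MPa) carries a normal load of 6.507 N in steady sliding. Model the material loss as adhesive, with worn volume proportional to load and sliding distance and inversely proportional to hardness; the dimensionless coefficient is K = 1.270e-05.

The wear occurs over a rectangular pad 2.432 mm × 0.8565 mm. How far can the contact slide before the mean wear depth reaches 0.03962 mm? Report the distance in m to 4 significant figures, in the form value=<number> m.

value=575.1 m

All working math keeps exact precision; intermediates are printed rounded — one last rounding, at four significant digits.
Hardness H = 575.9 MPa = 5.759e+08 Pa.
Pad sides 2.432 mm × 0.8565 mm = 2.432e-03 m × 8.565e-04 m. Contact area A = 2.432e-03 m × 8.565e-04 m = 2.083e-06 m².
Depth limit h_lim = 0.03962 mm = 3.962e-05 m.
In SI base units: W = 6.507 N, H = 5.759e+08 Pa, K = 1.270e-05.
Volume at the limit: V_lim = h_lim·A = 3.962e-05 · 2.083e-06 = 8.253e-11 m³.
Sliding life L = V_lim·H/(K·W) = 8.253e-11 · 5.759e+08 / (1.270e-05 · 6.507) = 575.1 m.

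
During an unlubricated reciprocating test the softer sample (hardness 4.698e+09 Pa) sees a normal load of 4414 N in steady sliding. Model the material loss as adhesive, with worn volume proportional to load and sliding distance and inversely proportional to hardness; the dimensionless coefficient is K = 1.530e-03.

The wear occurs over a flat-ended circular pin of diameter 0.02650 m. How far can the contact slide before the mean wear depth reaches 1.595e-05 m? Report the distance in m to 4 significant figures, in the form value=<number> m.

value=6.120 m

Intermediate values appear rounded; the algebra holds full precision. Rounded just once to 4 significant figures.
Convert: Contact area A = π·d²/4 = π·(0.02650 m)²/4 = 5.515e-04 m².
Restated in SI base units: W = 4414 N, H = 4.698e+09 Pa, K = 1.530e-03.
Limit volume V_lim = h_lim·A = 1.595e-05 · 5.515e-04 = 8.797e-09 m³.
Inverting, life L = V_lim·H/(K·W) = 8.797e-09 · 4.698e+09 / (1.530e-03 · 4414) = 6.120 m.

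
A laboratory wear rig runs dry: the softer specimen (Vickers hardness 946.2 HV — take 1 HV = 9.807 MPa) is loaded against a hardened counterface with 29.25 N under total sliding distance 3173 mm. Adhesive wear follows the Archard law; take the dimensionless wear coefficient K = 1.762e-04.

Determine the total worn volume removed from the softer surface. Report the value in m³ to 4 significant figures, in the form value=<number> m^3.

Intermediate values are shown rounded — all working math keeps exact precision; a lone final rounding: 4 significant digits.
Path length L = 3173 mm = 3.173 m.
Hardness H = 946.2 HV × 9.807 MPa/HV = 9279 MPa = 9.279e+09 Pa.
In SI base units, W = 29.25 N, H = 9.279e+09 Pa, K = 1.762e-04.
Archard volume V = K·W·L/H = 1.762e-04 · 29.25 · 3.173 / 9.279e+09 = 1.762e-12 m³.

value=1.762e-12 m^3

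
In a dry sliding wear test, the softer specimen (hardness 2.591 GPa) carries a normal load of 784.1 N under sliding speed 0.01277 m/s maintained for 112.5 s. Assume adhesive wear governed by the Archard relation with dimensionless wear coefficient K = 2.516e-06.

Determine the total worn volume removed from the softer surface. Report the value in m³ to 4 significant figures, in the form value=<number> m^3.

value=1.094e-12 m^3

Every step holds full precision. Quoted intermediates are rounded. Rounded once at the end to 4 significant digits.
The distance L = v·t = 0.01277 m/s × 112.5 s = 1.437 m.
Hardness H = 2.591 GPa = 2.591e+09 Pa.
As SI base values: W = 784.1 N, H = 2.591e+09 Pa, K = 2.516e-06.
Archard relation: V = K·W·L/H = 2.516e-06 · 784.1 · 1.437 / 2.591e+09 = 1.094e-12 m³.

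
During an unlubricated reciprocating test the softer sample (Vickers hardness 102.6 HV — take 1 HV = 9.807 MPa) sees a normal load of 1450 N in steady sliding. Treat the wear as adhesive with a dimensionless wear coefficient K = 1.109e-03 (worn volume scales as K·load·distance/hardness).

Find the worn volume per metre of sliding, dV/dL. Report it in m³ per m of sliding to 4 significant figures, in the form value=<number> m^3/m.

Intermediate values are shown rounded; every step keeps full float precision, and one last rounding: four significant figures.
Hardness H = 102.6 HV × 9.807 MPa/HV = 1006 MPa = 1.006e+09 Pa.
Working in SI base units: W = 1450 N, H = 1.006e+09 Pa, K = 1.109e-03.
Volumetric rate dV/dL = K·W/H, so: 1.109e-03 · 1450 / 1.006e+09 = 1.598e-09 m³/m.

value=1.598e-09 m^3/m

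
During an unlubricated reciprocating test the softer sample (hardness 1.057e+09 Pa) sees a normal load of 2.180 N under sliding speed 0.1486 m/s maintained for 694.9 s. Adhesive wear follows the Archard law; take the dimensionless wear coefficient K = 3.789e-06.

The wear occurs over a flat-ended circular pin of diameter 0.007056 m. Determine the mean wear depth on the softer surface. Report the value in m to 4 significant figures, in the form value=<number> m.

value=2.064e-08 m

All working math keeps full precision; printed values are rounded, and one final rounding to 4 significant digits.
The distance L = v·t = 0.1486 m/s × 694.9 s = 103.3 m.
Contact area A = π·d²/4 = π·(0.007056 m)²/4 = 3.910e-05 m².
Expressed in SI base units: W = 2.180 N, H = 1.057e+09 Pa, K = 3.789e-06.
Wear volume V = K·W·L/H = 3.789e-06 · 2.180 · 103.3 / 1.057e+09 = 8.070e-13 m³.
Depth h = V/A = 8.070e-13 / 3.910e-05 = 2.064e-08 m.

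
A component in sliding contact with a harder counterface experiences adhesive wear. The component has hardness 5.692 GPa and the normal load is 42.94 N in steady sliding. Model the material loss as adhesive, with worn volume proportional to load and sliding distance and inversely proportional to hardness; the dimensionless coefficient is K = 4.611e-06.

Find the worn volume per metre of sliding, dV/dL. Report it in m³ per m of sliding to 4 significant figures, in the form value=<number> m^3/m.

The algebra holds full precision. The intermediates appear rounded; one final rounding, at four significant figures.
Hardness H = 5.692 GPa = 5.692e+09 Pa.
Expressed in SI base units: W = 42.94 N, H = 5.692e+09 Pa, K = 4.611e-06.
Wear rate dV/dL = K·W/H (independent of L): 4.611e-06 · 42.94 / 5.692e+09 = 3.479e-14 m³/m.

value=3.479e-14 m^3/m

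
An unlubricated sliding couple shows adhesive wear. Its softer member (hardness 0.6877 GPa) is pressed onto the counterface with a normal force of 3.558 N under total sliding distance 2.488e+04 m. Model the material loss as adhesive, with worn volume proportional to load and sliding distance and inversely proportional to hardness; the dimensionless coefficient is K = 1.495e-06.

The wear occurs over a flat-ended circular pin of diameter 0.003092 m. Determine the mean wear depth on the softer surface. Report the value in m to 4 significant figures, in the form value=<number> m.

Displayed values are rounded, and every step maintains exact precision, and one last rounding to four significant figures.
Convert: Hardness H = 0.6877 GPa = 6.877e+08 Pa.
Convert: Contact area A = π·d²/4 = π·(0.003092 m)²/4 = 7.509e-06 m².
SI base units throughout: W = 3.558 N, H = 6.877e+08 Pa, K = 1.495e-06.
Archard volume V = K·W·L/H = 1.495e-06 · 3.558 · 2.488e+04 / 6.877e+08 = 1.924e-10 m³.
Average depth h = V/A = 1.924e-10 / 7.509e-06 = 2.563e-05 m.

value=2.563e-05 m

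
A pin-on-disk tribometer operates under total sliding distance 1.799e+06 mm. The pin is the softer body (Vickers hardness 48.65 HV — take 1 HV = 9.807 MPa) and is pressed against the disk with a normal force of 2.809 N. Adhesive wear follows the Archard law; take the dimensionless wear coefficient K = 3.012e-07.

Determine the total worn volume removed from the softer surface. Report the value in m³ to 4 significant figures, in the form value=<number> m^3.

value=3.190e-12 m^3

Intermediate values are shown rounded — every step holds full precision. Rounded once at the end to four significant figures.
Convert: Sliding distance L = 1.799e+06 mm = 1799 m.
Convert: Hardness H = 48.65 HV × 9.807 MPa/HV = 477.1 MPa = 4.771e+08 Pa.
Working in SI base units: W = 2.809 N, H = 4.771e+08 Pa, K = 3.012e-07.
Archard relation: V = K·W·L/H = 3.012e-07 · 2.809 · 1799 / 4.771e+08 = 3.190e-12 m³.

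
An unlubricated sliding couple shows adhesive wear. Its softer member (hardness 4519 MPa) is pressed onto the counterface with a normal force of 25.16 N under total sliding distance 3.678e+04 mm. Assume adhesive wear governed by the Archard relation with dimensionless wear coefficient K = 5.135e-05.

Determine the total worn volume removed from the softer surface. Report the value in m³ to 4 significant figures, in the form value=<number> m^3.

Displayed values are rounded — the computation keeps full float precision; a single final rounding to four significant figures.
Convert: Distance L = 3.678e+04 mm = 36.78 m.
Convert: Hardness H = 4519 MPa = 4.519e+09 Pa.
SI base units throughout: W = 25.16 N, H = 4.519e+09 Pa, K = 5.135e-05.
Archard volume V = K·W·L/H = 5.135e-05 · 25.16 · 36.78 / 4.519e+09 = 1.052e-11 m³.

value=1.052e-11 m^3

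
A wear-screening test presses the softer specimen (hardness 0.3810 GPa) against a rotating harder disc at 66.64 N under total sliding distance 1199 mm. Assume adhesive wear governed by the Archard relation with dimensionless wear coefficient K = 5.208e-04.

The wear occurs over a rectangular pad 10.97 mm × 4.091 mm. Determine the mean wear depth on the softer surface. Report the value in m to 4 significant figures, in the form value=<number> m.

value=2.434e-06 m

Shown intermediates are rounded. All working math keeps full float precision; one final rounding, at 4 significant digits.
Convert: Total distance L = 1199 mm = 1.199 m.
Convert: Hardness H = 0.3810 GPa = 3.810e+08 Pa.
Convert: Pad sides 10.97 mm × 4.091 mm = 0.01097 m × 0.004091 m. Contact area A = 0.01097 m × 0.004091 m = 4.488e-05 m².
Working in SI base units: W = 66.64 N, H = 3.810e+08 Pa, K = 5.208e-04.
Archard relation: V = K·W·L/H = 5.208e-04 · 66.64 · 1.199 / 3.810e+08 = 1.092e-10 m³.
Mean depth h = V/A = 1.092e-10 / 4.488e-05 = 2.434e-06 m.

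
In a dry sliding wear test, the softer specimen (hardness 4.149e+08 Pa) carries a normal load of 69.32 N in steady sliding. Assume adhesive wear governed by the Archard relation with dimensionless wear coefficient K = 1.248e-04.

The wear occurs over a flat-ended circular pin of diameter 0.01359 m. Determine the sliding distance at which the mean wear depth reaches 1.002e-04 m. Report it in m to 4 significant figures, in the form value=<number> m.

The intermediates are shown rounded — every step keeps full float precision, and a lone final rounding to four significant figures.
Contact area A = π·d²/4 = π·(0.01359 m)²/4 = 1.451e-04 m².
In SI base units: W = 69.32 N, H = 4.149e+08 Pa, K = 1.248e-04.
Wearable volume V_lim = h_lim·A = 1.002e-04 · 1.451e-04 = 1.453e-08 m³.
Life L = V_lim·H/(K·W) = 1.453e-08 · 4.149e+08 / (1.248e-04 · 69.32) = 697.1 m.

value=697.1 m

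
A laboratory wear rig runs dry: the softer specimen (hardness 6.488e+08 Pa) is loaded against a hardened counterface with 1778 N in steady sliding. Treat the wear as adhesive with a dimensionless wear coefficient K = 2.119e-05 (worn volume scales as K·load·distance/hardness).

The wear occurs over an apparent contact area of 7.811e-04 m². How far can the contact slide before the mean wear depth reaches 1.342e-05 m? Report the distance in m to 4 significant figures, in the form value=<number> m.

value=180.5 m

The computation maintains full float precision, and displayed values are rounded. Rounded just once to 4 significant figures.
Working in SI base units: W = 1778 N, H = 6.488e+08 Pa, K = 2.119e-05.
Permissible volume V_lim = h_lim·A = 1.342e-05 · 7.811e-04 = 1.048e-08 m³.
Inverting, life L = V_lim·H/(K·W) = 1.048e-08 · 6.488e+08 / (2.119e-05 · 1778) = 180.5 m.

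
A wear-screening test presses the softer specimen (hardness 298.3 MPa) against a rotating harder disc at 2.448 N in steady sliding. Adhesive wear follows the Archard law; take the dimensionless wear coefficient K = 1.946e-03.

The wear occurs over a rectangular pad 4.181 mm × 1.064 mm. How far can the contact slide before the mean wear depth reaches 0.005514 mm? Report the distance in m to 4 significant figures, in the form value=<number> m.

value=1.536 m

Every step keeps full float precision; intermediate values are shown rounded, and a single final rounding, at four significant figures.
Convert: Hardness H = 298.3 MPa = 2.983e+08 Pa.
Convert: Pad sides 4.181 mm × 1.064 mm = 0.004181 m × 0.001064 m. Contact area A = 0.004181 m × 0.001064 m = 4.449e-06 m².
Convert: Depth limit h_lim = 0.005514 mm = 5.514e-06 m.
Restated in SI base units: W = 2.448 N, H = 2.983e+08 Pa, K = 1.946e-03.
Allowed volume V_lim = h_lim·A = 5.514e-06 · 4.449e-06 = 2.453e-11 m³.
Thus life L = V_lim·H/(K·W) = 2.453e-11 · 2.983e+08 / (1.946e-03 · 2.448) = 1.536 m.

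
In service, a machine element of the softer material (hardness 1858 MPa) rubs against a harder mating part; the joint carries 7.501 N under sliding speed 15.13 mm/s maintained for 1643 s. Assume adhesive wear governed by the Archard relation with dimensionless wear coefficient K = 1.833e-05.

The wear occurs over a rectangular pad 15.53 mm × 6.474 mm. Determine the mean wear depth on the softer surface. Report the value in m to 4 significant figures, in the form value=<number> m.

value=1.830e-08 m

All arithmetic keeps exact precision; intermediate values appear rounded, and rounded just once: 4 significant figures.
Convert: Sliding speed v = 15.13 mm/s = 0.01513 m/s. Total distance L = v·t = 0.01513 m/s × 1643 s = 24.86 m.
Convert: Hardness H = 1858 MPa = 1.858e+09 Pa.
Convert: Pad sides 15.53 mm × 6.474 mm = 0.01553 m × 0.006474 m. Contact area A = 0.01553 m × 0.006474 m = 1.005e-04 m².
Collected in SI base units: W = 7.501 N, H = 1.858e+09 Pa, K = 1.833e-05.
Wear volume V = K·W·L/H = 1.833e-05 · 7.501 · 24.86 / 1.858e+09 = 1.840e-12 m³.
Mean wear depth h = V/A = 1.840e-12 / 1.005e-04 = 1.830e-08 m.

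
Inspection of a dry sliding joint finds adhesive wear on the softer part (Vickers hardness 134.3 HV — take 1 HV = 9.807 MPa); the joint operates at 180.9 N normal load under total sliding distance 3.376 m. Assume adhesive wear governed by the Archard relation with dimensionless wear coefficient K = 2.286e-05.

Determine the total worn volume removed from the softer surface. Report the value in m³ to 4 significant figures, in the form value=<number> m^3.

value=1.060e-11 m^3

Every step keeps full precision, and intermediate values appear rounded, and one last rounding to four significant figures.
Convert: Hardness H = 134.3 HV × 9.807 MPa/HV = 1317 MPa = 1.317e+09 Pa.
As SI base values: W = 180.9 N, H = 1.317e+09 Pa, K = 2.286e-05.
By Archard's law, V = K·W·L/H = 2.286e-05 · 180.9 · 3.376 / 1.317e+09 = 1.060e-11 m³.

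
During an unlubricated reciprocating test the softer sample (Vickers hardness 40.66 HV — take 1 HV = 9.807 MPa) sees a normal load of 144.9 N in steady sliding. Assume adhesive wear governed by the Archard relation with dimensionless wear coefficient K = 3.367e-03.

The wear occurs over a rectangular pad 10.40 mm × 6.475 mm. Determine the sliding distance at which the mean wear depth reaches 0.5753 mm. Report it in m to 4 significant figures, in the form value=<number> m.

Intermediates are displayed rounded, and all arithmetic carries exact precision, and rounded once at the end, at 4 significant digits.
Hardness H = 40.66 HV × 9.807 MPa/HV = 398.8 MPa = 3.988e+08 Pa.
Pad sides 10.40 mm × 6.475 mm = 0.01040 m × 0.006475 m. Contact area A = 0.01040 m × 0.006475 m = 6.734e-05 m².
Depth limit h_lim = 0.5753 mm = 5.753e-04 m.
SI base units throughout: W = 144.9 N, H = 3.988e+08 Pa, K = 3.367e-03.
Wearable volume V_lim = h_lim·A = 5.753e-04 · 6.734e-05 = 3.874e-08 m³.
Life L = V_lim·H/(K·W) = 3.874e-08 · 3.988e+08 / (3.367e-03 · 144.9) = 31.66 m.

value=31.66 m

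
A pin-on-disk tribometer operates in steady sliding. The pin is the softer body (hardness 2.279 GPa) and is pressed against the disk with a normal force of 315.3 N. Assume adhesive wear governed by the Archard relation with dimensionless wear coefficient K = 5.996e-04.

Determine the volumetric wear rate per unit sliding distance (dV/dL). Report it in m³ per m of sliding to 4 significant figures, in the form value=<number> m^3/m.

value=8.295e-11 m^3/m

All working math keeps full float precision, and intermediate values are shown rounded. Rounded once at the end, at 4 significant figures.
Convert: Hardness H = 2.279 GPa = 2.279e+09 Pa.
Working in SI base units: W = 315.3 N, H = 2.279e+09 Pa, K = 5.996e-04.
The wear rate dV/dL = K·W/H, per unit distance: 5.996e-04 · 315.3 / 2.279e+09 = 8.295e-11 m³/m.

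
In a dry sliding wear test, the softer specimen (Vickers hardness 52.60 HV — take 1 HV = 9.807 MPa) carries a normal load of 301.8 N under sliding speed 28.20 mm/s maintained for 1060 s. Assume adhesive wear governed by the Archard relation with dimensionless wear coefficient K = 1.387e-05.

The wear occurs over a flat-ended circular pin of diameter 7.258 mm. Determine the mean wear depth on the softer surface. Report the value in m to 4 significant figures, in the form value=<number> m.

Intermediate values are displayed rounded — every step carries full precision, and one final rounding: 4 significant digits.
Convert: Sliding speed v = 28.20 mm/s = 0.02820 m/s. Sliding distance L = v·t = 0.02820 m/s × 1060 s = 29.89 m.
Convert: Hardness H = 52.60 HV × 9.807 MPa/HV = 515.8 MPa = 5.158e+08 Pa.
Convert: Pin diameter d = 7.258 mm = 0.007258 m. Contact area A = π·d²/4 = π·(0.007258 m)²/4 = 4.137e-05 m².
Collected in SI base units: W = 301.8 N, H = 5.158e+08 Pa, K = 1.387e-05.
Worn volume V = K·W·L/H = 1.387e-05 · 301.8 · 29.89 / 5.158e+08 = 2.426e-10 m³.
Depth of wear h = V/A = 2.426e-10 / 4.137e-05 = 5.863e-06 m.

value=5.863e-06 m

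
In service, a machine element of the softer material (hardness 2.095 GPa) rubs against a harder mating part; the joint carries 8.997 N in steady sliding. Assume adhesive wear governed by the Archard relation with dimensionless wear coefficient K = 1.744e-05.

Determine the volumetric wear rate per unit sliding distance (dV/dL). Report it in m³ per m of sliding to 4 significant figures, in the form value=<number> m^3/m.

All working math maintains full float precision. Intermediate values are shown rounded. Rounded just once, at 4 significant figures.
Convert: Hardness H = 2.095 GPa = 2.095e+09 Pa.
In SI base units: W = 8.997 N, H = 2.095e+09 Pa, K = 1.744e-05.
The wear rate dV/dL = K·W/H (independent of L): 1.744e-05 · 8.997 / 2.095e+09 = 7.490e-14 m³/m.

value=7.490e-14 m^3/m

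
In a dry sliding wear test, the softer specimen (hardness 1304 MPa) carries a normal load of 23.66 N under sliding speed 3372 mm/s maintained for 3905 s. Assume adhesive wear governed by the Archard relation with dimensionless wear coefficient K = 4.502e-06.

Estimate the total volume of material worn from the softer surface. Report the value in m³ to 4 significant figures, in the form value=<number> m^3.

value=1.076e-09 m^3

The intermediates are displayed rounded — each operation keeps full float precision; rounded just once: four significant digits.
Convert: Sliding speed v = 3372 mm/s = 3.372 m/s. Path length L = v·t = 3.372 m/s × 3905 s = 1.317e+04 m.
Convert: Hardness H = 1304 MPa = 1.304e+09 Pa.
Working in SI base units: W = 23.66 N, H = 1.304e+09 Pa, K = 4.502e-06.
Worn volume V = K·W·L/H = 4.502e-06 · 23.66 · 1.317e+04 / 1.304e+09 = 1.076e-09 m³.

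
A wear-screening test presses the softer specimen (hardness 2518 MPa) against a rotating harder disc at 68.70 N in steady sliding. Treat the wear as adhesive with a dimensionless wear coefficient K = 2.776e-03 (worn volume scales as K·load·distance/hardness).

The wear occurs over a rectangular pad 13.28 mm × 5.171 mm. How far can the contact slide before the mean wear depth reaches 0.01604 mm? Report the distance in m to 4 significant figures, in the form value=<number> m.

Intermediate values are shown rounded. The computation holds full precision, and a lone final rounding, at 4 significant figures.
Hardness H = 2518 MPa = 2.518e+09 Pa.
Pad sides 13.28 mm × 5.171 mm = 0.01328 m × 0.005171 m. Contact area A = 0.01328 m × 0.005171 m = 6.867e-05 m².
Depth limit h_lim = 0.01604 mm = 1.604e-05 m.
SI base units throughout: W = 68.70 N, H = 2.518e+09 Pa, K = 2.776e-03.
Limit volume V_lim = h_lim·A = 1.604e-05 · 6.867e-05 = 1.101e-09 m³.
Inverting, life L = V_lim·H/(K·W) = 1.101e-09 · 2.518e+09 / (2.776e-03 · 68.70) = 14.54 m.

value=14.54 m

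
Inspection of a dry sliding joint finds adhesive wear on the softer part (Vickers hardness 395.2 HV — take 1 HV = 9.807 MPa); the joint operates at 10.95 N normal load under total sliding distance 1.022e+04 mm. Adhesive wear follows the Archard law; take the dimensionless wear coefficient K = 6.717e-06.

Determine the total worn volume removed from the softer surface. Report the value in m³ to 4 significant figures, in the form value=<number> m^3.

Every step holds full precision — displayed values are rounded, and rounded once at the end to four significant digits.
The distance L = 1.022e+04 mm = 10.22 m.
Hardness H = 395.2 HV × 9.807 MPa/HV = 3876 MPa = 3.876e+09 Pa.
In SI base units: W = 10.95 N, H = 3.876e+09 Pa, K = 6.717e-06.
Wear volume V = K·W·L/H = 6.717e-06 · 10.95 · 10.22 / 3.876e+09 = 1.939e-13 m³.

value=1.939e-13 m^3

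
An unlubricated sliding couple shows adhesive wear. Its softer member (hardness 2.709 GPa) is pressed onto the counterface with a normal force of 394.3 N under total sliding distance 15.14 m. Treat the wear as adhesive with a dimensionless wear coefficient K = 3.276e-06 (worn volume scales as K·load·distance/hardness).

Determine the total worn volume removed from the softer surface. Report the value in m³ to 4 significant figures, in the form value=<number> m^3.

The computation holds exact precision; displayed values are rounded, and rounded just once: 4 significant figures.
Hardness H = 2.709 GPa = 2.709e+09 Pa.
Collected in SI base units: W = 394.3 N, H = 2.709e+09 Pa, K = 3.276e-06.
By Archard's law, V = K·W·L/H = 3.276e-06 · 394.3 · 15.14 / 2.709e+09 = 7.219e-12 m³.

value=7.219e-12 m^3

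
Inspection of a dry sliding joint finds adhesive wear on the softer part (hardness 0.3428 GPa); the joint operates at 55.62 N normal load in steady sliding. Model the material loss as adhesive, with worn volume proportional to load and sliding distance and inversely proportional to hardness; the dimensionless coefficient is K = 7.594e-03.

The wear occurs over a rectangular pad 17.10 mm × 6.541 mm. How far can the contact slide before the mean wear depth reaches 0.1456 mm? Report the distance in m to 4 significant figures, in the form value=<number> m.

value=13.22 m

All arithmetic runs at full precision — the intermediates are displayed rounded; one final rounding: 4 significant digits.
Convert: Hardness H = 0.3428 GPa = 3.428e+08 Pa.
Convert: Pad sides 17.10 mm × 6.541 mm = 0.01710 m × 0.006541 m. Contact area A = 0.01710 m × 0.006541 m = 1.119e-04 m².
Convert: Depth limit h_lim = 0.1456 mm = 1.456e-04 m.
Expressed in SI base units: W = 55.62 N, H = 3.428e+08 Pa, K = 7.594e-03.
Allowed volume V_lim = h_lim·A = 1.456e-04 · 1.119e-04 = 1.629e-08 m³.
Inverting, life L = V_lim·H/(K·W) = 1.629e-08 · 3.428e+08 / (7.594e-03 · 55.62) = 13.22 m.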